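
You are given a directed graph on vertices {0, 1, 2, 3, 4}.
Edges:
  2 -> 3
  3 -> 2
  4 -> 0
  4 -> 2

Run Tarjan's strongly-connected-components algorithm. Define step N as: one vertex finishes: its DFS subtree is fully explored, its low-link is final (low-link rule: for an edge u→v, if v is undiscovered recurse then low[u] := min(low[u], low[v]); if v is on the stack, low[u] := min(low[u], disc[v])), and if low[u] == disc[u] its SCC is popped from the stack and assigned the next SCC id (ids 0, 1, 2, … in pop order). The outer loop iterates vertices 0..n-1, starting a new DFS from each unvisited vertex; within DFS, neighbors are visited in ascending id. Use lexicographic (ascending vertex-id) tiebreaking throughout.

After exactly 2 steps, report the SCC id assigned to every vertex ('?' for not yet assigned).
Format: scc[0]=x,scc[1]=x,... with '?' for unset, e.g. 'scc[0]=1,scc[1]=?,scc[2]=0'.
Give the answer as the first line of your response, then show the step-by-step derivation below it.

scc[0]=0,scc[1]=1,scc[2]=?,scc[3]=?,scc[4]=?

step 1: low=(low[0]=0,low[1]=?,low[2]=?,low[3]=?,low[4]=?); scc=(scc[0]=0,scc[1]=?,scc[2]=?,scc[3]=?,scc[4]=?)
step 2: low=(low[0]=0,low[1]=1,low[2]=?,low[3]=?,low[4]=?); scc=(scc[0]=0,scc[1]=1,scc[2]=?,scc[3]=?,scc[4]=?)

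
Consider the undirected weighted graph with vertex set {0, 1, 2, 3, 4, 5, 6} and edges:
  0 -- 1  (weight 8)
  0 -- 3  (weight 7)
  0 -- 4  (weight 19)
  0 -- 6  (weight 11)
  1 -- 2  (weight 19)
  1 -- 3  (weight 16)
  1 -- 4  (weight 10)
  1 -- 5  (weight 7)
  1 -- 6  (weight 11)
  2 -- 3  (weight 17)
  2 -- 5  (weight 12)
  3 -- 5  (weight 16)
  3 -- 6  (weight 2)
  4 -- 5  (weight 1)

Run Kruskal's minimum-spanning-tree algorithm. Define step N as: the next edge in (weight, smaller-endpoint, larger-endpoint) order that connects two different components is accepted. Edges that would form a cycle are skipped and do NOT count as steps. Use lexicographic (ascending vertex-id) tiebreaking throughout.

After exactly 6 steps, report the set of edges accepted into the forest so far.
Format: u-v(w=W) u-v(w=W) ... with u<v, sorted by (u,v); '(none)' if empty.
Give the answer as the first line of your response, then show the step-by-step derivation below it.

0-1(w=8) 0-3(w=7) 1-5(w=7) 2-5(w=12) 3-6(w=2) 4-5(w=1)

step 1: add edge 4-5 (w=1); MST = {4-5(w=1)}
step 2: add edge 3-6 (w=2); MST = {3-6(w=2) 4-5(w=1)}
step 3: add edge 0-3 (w=7); MST = {0-3(w=7) 3-6(w=2) 4-5(w=1)}
step 4: add edge 1-5 (w=7); MST = {0-3(w=7) 1-5(w=7) 3-6(w=2) 4-5(w=1)}
step 5: add edge 0-1 (w=8); MST = {0-1(w=8) 0-3(w=7) 1-5(w=7) 3-6(w=2) 4-5(w=1)}
step 6: add edge 2-5 (w=12); MST = {0-1(w=8) 0-3(w=7) 1-5(w=7) 2-5(w=12) 3-6(w=2) 4-5(w=1)}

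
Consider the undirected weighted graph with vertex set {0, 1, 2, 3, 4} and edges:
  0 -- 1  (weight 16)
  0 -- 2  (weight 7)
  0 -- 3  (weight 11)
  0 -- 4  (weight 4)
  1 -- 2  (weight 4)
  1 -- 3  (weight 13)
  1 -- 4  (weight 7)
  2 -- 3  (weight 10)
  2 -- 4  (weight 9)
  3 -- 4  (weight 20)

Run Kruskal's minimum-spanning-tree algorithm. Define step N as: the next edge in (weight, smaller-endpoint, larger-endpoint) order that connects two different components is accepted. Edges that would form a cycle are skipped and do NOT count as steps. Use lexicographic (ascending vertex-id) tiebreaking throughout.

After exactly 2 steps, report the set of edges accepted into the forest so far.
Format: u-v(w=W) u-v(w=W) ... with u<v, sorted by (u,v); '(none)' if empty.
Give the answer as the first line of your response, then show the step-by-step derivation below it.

0-4(w=4) 1-2(w=4)

step 1: add edge 0-4 (w=4); MST = {0-4(w=4)}
step 2: add edge 1-2 (w=4); MST = {0-4(w=4) 1-2(w=4)}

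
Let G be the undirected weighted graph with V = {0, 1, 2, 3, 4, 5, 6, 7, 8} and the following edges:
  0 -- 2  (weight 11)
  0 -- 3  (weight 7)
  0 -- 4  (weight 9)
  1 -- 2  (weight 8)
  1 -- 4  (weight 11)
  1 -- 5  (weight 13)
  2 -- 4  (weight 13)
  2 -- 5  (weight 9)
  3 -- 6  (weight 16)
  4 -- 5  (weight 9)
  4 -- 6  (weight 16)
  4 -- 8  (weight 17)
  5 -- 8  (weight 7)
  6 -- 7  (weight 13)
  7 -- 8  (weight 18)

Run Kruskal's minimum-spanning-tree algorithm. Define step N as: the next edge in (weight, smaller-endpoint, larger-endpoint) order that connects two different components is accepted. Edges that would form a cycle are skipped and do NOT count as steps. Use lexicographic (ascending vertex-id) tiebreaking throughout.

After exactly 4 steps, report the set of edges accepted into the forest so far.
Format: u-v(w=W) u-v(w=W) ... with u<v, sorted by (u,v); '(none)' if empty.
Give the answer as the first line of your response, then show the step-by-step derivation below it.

0-3(w=7) 0-4(w=9) 1-2(w=8) 5-8(w=7)

step 1: add edge 0-3 (w=7); MST = {0-3(w=7)}
step 2: add edge 5-8 (w=7); MST = {0-3(w=7) 5-8(w=7)}
step 3: add edge 1-2 (w=8); MST = {0-3(w=7) 1-2(w=8) 5-8(w=7)}
step 4: add edge 0-4 (w=9); MST = {0-3(w=7) 0-4(w=9) 1-2(w=8) 5-8(w=7)}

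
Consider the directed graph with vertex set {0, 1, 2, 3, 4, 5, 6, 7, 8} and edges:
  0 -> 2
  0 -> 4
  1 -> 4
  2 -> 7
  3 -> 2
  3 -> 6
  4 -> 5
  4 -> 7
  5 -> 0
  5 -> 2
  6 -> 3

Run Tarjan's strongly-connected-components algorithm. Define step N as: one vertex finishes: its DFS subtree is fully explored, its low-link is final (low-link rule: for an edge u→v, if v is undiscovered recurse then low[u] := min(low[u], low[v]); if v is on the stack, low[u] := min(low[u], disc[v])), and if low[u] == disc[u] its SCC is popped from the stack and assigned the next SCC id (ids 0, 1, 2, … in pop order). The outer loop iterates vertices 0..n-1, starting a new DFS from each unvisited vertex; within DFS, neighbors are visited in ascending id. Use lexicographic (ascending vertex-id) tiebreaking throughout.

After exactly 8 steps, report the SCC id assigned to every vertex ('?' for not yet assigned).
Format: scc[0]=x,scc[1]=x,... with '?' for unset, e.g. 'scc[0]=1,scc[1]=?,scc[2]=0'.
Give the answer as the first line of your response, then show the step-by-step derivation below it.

scc[0]=2,scc[1]=3,scc[2]=1,scc[3]=4,scc[4]=2,scc[5]=2,scc[6]=4,scc[7]=0,scc[8]=?

step 1: low=(low[0]=0,low[1]=?,low[2]=1,low[3]=?,low[4]=?,low[5]=?,low[6]=?,low[7]=2,low[8]=?); scc=(scc[0]=?,scc[1]=?,scc[2]=?,scc[3]=?,scc[4]=?,scc[5]=?,scc[6]=?,scc[7]=0,scc[8]=?)
step 2: low=(low[0]=0,low[1]=?,low[2]=1,low[3]=?,low[4]=?,low[5]=?,low[6]=?,low[7]=2,low[8]=?); scc=(scc[0]=?,scc[1]=?,scc[2]=1,scc[3]=?,scc[4]=?,scc[5]=?,scc[6]=?,scc[7]=0,scc[8]=?)
step 3: low=(low[0]=0,low[1]=?,low[2]=1,low[3]=?,low[4]=3,low[5]=0,low[6]=?,low[7]=2,low[8]=?); scc=(scc[0]=?,scc[1]=?,scc[2]=1,scc[3]=?,scc[4]=?,scc[5]=?,scc[6]=?,scc[7]=0,scc[8]=?)
step 4: low=(low[0]=0,low[1]=?,low[2]=1,low[3]=?,low[4]=0,low[5]=0,low[6]=?,low[7]=2,low[8]=?); scc=(scc[0]=?,scc[1]=?,scc[2]=1,scc[3]=?,scc[4]=?,scc[5]=?,scc[6]=?,scc[7]=0,scc[8]=?)
step 5: low=(low[0]=0,low[1]=?,low[2]=1,low[3]=?,low[4]=0,low[5]=0,low[6]=?,low[7]=2,low[8]=?); scc=(scc[0]=2,scc[1]=?,scc[2]=1,scc[3]=?,scc[4]=2,scc[5]=2,scc[6]=?,scc[7]=0,scc[8]=?)
step 6: low=(low[0]=0,low[1]=5,low[2]=1,low[3]=?,low[4]=0,low[5]=0,low[6]=?,low[7]=2,low[8]=?); scc=(scc[0]=2,scc[1]=3,scc[2]=1,scc[3]=?,scc[4]=2,scc[5]=2,scc[6]=?,scc[7]=0,scc[8]=?)
step 7: low=(low[0]=0,low[1]=5,low[2]=1,low[3]=6,low[4]=0,low[5]=0,low[6]=6,low[7]=2,low[8]=?); scc=(scc[0]=2,scc[1]=3,scc[2]=1,scc[3]=?,scc[4]=2,scc[5]=2,scc[6]=?,scc[7]=0,scc[8]=?)
step 8: low=(low[0]=0,low[1]=5,low[2]=1,low[3]=6,low[4]=0,low[5]=0,low[6]=6,low[7]=2,low[8]=?); scc=(scc[0]=2,scc[1]=3,scc[2]=1,scc[3]=4,scc[4]=2,scc[5]=2,scc[6]=4,scc[7]=0,scc[8]=?)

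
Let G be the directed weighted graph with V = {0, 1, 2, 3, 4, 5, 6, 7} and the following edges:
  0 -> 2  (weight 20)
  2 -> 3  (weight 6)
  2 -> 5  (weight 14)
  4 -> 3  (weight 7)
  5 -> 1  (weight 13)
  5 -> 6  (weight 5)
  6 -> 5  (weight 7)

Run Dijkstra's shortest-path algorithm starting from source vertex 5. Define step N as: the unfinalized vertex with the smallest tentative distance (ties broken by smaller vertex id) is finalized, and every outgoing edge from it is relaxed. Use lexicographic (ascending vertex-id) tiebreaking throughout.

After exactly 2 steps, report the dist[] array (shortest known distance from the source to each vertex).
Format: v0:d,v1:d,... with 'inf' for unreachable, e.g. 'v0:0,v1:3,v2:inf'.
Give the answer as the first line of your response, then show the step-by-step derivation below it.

v0:inf,v1:13,v2:inf,v3:inf,v4:inf,v5:0,v6:5,v7:inf

step 1: dist = v0:inf,v1:13,v2:inf,v3:inf,v4:inf,v5:0,v6:5,v7:inf
step 2: dist = v0:inf,v1:13,v2:inf,v3:inf,v4:inf,v5:0,v6:5,v7:inf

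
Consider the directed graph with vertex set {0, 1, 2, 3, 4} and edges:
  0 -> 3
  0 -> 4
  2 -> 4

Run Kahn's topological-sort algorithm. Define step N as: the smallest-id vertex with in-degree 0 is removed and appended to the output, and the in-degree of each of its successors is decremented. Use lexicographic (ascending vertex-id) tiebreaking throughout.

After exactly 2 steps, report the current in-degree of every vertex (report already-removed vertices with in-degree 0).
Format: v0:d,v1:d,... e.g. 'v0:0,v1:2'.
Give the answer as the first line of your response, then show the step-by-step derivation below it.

v0:0,v1:0,v2:0,v3:0,v4:1

step 1: output 0; order=[0]; indeg=(0,0,0,0,1)
step 2: output 1; order=[0,1]; indeg=(0,0,0,0,1)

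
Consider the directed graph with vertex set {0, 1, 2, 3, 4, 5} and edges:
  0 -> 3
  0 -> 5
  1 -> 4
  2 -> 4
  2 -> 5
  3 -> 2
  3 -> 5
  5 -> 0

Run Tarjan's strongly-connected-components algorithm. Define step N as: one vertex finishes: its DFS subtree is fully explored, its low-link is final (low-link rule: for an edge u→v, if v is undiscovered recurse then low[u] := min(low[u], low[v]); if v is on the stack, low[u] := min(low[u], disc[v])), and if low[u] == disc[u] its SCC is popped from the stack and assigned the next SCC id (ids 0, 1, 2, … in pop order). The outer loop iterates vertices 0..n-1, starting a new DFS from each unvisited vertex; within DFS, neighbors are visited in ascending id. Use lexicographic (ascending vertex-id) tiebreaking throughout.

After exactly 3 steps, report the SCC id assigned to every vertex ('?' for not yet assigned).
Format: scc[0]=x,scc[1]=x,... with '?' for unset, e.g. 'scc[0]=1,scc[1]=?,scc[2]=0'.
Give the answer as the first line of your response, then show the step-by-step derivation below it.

scc[0]=?,scc[1]=?,scc[2]=?,scc[3]=?,scc[4]=0,scc[5]=?

step 1: low=(low[0]=0,low[1]=?,low[2]=2,low[3]=1,low[4]=3,low[5]=?); scc=(scc[0]=?,scc[1]=?,scc[2]=?,scc[3]=?,scc[4]=0,scc[5]=?)
step 2: low=(low[0]=0,low[1]=?,low[2]=2,low[3]=1,low[4]=3,low[5]=0); scc=(scc[0]=?,scc[1]=?,scc[2]=?,scc[3]=?,scc[4]=0,scc[5]=?)
step 3: low=(low[0]=0,low[1]=?,low[2]=0,low[3]=1,low[4]=3,low[5]=0); scc=(scc[0]=?,scc[1]=?,scc[2]=?,scc[3]=?,scc[4]=0,scc[5]=?)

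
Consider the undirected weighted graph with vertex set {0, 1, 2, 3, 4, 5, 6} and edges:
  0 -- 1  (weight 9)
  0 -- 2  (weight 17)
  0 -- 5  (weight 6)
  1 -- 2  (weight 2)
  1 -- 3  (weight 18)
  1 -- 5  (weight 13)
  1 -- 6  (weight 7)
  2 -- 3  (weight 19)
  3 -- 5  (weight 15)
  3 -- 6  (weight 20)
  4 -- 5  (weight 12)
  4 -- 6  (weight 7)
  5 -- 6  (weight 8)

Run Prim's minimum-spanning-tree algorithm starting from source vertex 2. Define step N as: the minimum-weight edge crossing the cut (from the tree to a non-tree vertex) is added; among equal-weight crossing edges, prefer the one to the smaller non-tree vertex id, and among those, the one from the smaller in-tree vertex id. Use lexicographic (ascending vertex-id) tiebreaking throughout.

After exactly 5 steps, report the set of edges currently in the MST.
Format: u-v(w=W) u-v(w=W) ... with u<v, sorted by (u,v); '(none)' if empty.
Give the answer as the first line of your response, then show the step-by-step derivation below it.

0-5(w=6) 1-2(w=2) 1-6(w=7) 4-6(w=7) 5-6(w=8)

step 1: add edge 1-2 (w=2); MST = {1-2(w=2)}
step 2: add edge 1-6 (w=7); MST = {1-2(w=2) 1-6(w=7)}
step 3: add edge 4-6 (w=7); MST = {1-2(w=2) 1-6(w=7) 4-6(w=7)}
step 4: add edge 5-6 (w=8); MST = {1-2(w=2) 1-6(w=7) 4-6(w=7) 5-6(w=8)}
step 5: add edge 0-5 (w=6); MST = {0-5(w=6) 1-2(w=2) 1-6(w=7) 4-6(w=7) 5-6(w=8)}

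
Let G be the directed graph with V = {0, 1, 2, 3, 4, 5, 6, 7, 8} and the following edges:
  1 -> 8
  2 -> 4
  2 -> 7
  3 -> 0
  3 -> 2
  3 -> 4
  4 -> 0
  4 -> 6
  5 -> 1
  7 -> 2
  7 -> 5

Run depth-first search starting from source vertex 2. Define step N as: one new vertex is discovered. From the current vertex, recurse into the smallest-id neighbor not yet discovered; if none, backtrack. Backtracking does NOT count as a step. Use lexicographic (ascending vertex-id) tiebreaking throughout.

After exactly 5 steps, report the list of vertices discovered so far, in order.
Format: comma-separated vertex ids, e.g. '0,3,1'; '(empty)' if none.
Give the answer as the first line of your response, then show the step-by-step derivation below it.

2,4,0,6,7

step 1: discover 2; path=2; order=2
step 2: discover 4; path=2>4; order=2,4
step 3: discover 0; path=2>4>0; order=2,4,0
step 4: discover 6; path=2>4>6; order=2,4,0,6
step 5: discover 7; path=2>7; order=2,4,0,6,7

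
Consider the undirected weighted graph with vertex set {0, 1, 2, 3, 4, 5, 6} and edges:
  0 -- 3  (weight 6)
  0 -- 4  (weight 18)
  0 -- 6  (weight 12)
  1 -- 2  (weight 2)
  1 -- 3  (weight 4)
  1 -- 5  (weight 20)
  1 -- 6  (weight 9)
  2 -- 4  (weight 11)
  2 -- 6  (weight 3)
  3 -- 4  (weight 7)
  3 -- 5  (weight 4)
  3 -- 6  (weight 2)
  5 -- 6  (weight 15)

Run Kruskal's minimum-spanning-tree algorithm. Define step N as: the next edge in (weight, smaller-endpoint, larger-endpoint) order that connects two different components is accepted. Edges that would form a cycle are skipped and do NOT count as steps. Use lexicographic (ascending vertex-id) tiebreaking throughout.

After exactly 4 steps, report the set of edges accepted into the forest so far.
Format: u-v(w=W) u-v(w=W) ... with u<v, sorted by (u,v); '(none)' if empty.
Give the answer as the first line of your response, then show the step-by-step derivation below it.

1-2(w=2) 2-6(w=3) 3-5(w=4) 3-6(w=2)

step 1: add edge 1-2 (w=2); MST = {1-2(w=2)}
step 2: add edge 3-6 (w=2); MST = {1-2(w=2) 3-6(w=2)}
step 3: add edge 2-6 (w=3); MST = {1-2(w=2) 2-6(w=3) 3-6(w=2)}
step 4: add edge 3-5 (w=4); MST = {1-2(w=2) 2-6(w=3) 3-5(w=4) 3-6(w=2)}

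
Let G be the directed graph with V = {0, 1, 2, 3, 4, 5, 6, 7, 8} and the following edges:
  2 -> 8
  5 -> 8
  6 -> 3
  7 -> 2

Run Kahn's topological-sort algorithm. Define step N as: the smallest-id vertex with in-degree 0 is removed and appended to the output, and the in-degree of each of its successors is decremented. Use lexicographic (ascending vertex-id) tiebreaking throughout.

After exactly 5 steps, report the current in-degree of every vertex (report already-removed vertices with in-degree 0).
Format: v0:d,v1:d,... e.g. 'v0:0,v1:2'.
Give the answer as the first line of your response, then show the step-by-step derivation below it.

v0:0,v1:0,v2:1,v3:0,v4:0,v5:0,v6:0,v7:0,v8:1

step 1: output 0; order=[0]; indeg=(0,0,1,1,0,0,0,0,2)
step 2: output 1; order=[0,1]; indeg=(0,0,1,1,0,0,0,0,2)
step 3: output 4; order=[0,1,4]; indeg=(0,0,1,1,0,0,0,0,2)
step 4: output 5; order=[0,1,4,5]; indeg=(0,0,1,1,0,0,0,0,1)
step 5: output 6; order=[0,1,4,5,6]; indeg=(0,0,1,0,0,0,0,0,1)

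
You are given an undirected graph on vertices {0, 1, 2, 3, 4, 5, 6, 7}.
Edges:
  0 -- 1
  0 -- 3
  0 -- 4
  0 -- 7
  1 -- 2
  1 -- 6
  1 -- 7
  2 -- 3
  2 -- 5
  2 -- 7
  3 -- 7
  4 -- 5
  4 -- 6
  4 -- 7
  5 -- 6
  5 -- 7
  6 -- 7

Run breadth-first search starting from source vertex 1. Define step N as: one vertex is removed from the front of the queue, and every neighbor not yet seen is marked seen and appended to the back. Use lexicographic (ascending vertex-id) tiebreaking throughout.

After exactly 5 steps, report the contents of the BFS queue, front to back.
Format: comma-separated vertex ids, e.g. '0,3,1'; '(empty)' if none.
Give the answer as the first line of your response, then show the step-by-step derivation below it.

3,4,5

step 1: dequeue 1; queue=[0,2,6,7]; order=1
step 2: dequeue 0; queue=[2,6,7,3,4]; order=1,0
step 3: dequeue 2; queue=[6,7,3,4,5]; order=1,0,2
step 4: dequeue 6; queue=[7,3,4,5]; order=1,0,2,6
step 5: dequeue 7; queue=[3,4,5]; order=1,0,2,6,7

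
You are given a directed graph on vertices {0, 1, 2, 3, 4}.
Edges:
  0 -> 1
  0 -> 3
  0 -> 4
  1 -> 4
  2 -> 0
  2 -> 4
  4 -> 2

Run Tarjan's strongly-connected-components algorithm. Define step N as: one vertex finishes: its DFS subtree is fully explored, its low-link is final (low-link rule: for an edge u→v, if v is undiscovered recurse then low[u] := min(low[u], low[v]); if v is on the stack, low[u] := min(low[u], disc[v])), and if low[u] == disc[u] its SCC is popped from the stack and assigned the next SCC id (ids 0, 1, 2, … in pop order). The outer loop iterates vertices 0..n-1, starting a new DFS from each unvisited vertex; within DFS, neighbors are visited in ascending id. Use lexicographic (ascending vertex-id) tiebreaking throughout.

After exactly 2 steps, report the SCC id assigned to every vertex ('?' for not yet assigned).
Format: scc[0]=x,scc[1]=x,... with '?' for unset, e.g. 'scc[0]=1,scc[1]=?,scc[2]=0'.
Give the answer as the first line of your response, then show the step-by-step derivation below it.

scc[0]=?,scc[1]=?,scc[2]=?,scc[3]=?,scc[4]=?

step 1: low=(low[0]=0,low[1]=1,low[2]=0,low[3]=?,low[4]=2); scc=(scc[0]=?,scc[1]=?,scc[2]=?,scc[3]=?,scc[4]=?)
step 2: low=(low[0]=0,low[1]=1,low[2]=0,low[3]=?,low[4]=0); scc=(scc[0]=?,scc[1]=?,scc[2]=?,scc[3]=?,scc[4]=?)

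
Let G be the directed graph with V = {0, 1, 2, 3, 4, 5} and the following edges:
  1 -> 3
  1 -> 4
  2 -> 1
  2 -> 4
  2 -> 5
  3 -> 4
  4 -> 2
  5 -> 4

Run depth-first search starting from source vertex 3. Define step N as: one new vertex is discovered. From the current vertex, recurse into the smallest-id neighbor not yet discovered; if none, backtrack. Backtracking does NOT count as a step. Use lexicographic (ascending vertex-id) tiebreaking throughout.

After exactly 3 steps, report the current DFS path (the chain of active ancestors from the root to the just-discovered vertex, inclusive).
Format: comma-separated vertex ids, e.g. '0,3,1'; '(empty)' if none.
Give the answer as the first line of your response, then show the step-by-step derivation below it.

3,4,2

step 1: discover 3; path=3; order=3
step 2: discover 4; path=3>4; order=3,4
step 3: discover 2; path=3>4>2; order=3,4,2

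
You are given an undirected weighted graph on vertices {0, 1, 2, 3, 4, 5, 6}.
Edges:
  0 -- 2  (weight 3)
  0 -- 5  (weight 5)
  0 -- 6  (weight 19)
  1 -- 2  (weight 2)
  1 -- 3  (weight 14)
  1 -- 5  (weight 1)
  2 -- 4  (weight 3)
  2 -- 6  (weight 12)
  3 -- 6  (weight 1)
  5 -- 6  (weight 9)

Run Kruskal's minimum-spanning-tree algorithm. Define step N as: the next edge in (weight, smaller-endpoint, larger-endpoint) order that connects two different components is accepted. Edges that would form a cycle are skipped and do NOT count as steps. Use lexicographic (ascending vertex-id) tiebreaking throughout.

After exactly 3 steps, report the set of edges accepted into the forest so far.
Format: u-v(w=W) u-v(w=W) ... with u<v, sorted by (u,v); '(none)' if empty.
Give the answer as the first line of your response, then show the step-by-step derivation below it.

1-2(w=2) 1-5(w=1) 3-6(w=1)

step 1: add edge 1-5 (w=1); MST = {1-5(w=1)}
step 2: add edge 3-6 (w=1); MST = {1-5(w=1) 3-6(w=1)}
step 3: add edge 1-2 (w=2); MST = {1-2(w=2) 1-5(w=1) 3-6(w=1)}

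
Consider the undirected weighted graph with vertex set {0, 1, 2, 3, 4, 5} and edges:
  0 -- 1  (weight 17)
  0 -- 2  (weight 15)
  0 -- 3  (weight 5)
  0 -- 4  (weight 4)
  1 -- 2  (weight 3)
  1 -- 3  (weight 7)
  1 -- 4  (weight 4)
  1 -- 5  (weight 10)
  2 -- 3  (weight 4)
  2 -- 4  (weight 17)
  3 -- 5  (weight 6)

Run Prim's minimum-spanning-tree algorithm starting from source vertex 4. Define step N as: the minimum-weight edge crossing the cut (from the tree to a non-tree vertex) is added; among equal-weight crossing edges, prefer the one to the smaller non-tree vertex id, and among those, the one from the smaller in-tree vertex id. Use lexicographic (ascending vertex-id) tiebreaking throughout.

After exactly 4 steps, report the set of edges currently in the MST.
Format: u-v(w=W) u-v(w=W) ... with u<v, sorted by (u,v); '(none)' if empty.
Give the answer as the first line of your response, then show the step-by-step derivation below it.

0-4(w=4) 1-2(w=3) 1-4(w=4) 2-3(w=4)

step 1: add edge 0-4 (w=4); MST = {0-4(w=4)}
step 2: add edge 1-4 (w=4); MST = {0-4(w=4) 1-4(w=4)}
step 3: add edge 1-2 (w=3); MST = {0-4(w=4) 1-2(w=3) 1-4(w=4)}
step 4: add edge 2-3 (w=4); MST = {0-4(w=4) 1-2(w=3) 1-4(w=4) 2-3(w=4)}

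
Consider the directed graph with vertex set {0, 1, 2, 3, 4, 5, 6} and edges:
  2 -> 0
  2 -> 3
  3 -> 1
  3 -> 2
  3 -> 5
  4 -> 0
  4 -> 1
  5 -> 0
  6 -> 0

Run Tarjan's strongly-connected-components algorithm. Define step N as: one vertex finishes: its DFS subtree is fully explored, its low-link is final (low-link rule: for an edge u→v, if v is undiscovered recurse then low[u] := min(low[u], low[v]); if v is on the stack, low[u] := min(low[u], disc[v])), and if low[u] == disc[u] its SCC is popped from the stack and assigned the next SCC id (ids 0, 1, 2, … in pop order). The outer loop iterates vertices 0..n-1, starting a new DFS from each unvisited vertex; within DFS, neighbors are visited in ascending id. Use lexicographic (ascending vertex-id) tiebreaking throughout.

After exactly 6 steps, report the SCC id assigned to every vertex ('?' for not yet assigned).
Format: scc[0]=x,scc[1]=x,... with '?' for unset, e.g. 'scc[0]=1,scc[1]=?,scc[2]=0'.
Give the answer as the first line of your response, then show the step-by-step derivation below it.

scc[0]=0,scc[1]=1,scc[2]=3,scc[3]=3,scc[4]=4,scc[5]=2,scc[6]=?

step 1: low=(low[0]=0,low[1]=?,low[2]=?,low[3]=?,low[4]=?,low[5]=?,low[6]=?); scc=(scc[0]=0,scc[1]=?,scc[2]=?,scc[3]=?,scc[4]=?,scc[5]=?,scc[6]=?)
step 2: low=(low[0]=0,low[1]=1,low[2]=?,low[3]=?,low[4]=?,low[5]=?,low[6]=?); scc=(scc[0]=0,scc[1]=1,scc[2]=?,scc[3]=?,scc[4]=?,scc[5]=?,scc[6]=?)
step 3: low=(low[0]=0,low[1]=1,low[2]=2,low[3]=2,low[4]=?,low[5]=4,low[6]=?); scc=(scc[0]=0,scc[1]=1,scc[2]=?,scc[3]=?,scc[4]=?,scc[5]=2,scc[6]=?)
step 4: low=(low[0]=0,low[1]=1,low[2]=2,low[3]=2,low[4]=?,low[5]=4,low[6]=?); scc=(scc[0]=0,scc[1]=1,scc[2]=?,scc[3]=?,scc[4]=?,scc[5]=2,scc[6]=?)
step 5: low=(low[0]=0,low[1]=1,low[2]=2,low[3]=2,low[4]=?,low[5]=4,low[6]=?); scc=(scc[0]=0,scc[1]=1,scc[2]=3,scc[3]=3,scc[4]=?,scc[5]=2,scc[6]=?)
step 6: low=(low[0]=0,low[1]=1,low[2]=2,low[3]=2,low[4]=5,low[5]=4,low[6]=?); scc=(scc[0]=0,scc[1]=1,scc[2]=3,scc[3]=3,scc[4]=4,scc[5]=2,scc[6]=?)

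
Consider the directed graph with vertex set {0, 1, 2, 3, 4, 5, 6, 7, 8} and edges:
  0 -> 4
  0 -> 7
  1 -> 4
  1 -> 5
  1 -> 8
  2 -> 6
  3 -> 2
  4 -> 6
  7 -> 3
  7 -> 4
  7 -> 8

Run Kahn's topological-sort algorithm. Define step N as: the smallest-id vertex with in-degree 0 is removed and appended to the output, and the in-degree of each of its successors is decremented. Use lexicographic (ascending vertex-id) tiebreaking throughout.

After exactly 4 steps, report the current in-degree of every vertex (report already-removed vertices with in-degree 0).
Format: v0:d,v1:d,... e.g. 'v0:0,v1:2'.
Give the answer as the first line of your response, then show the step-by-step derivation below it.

v0:0,v1:0,v2:1,v3:0,v4:0,v5:0,v6:2,v7:0,v8:0

step 1: output 0; order=[0]; indeg=(0,0,1,1,2,1,2,0,2)
step 2: output 1; order=[0,1]; indeg=(0,0,1,1,1,0,2,0,1)
step 3: output 5; order=[0,1,5]; indeg=(0,0,1,1,1,0,2,0,1)
step 4: output 7; order=[0,1,5,7]; indeg=(0,0,1,0,0,0,2,0,0)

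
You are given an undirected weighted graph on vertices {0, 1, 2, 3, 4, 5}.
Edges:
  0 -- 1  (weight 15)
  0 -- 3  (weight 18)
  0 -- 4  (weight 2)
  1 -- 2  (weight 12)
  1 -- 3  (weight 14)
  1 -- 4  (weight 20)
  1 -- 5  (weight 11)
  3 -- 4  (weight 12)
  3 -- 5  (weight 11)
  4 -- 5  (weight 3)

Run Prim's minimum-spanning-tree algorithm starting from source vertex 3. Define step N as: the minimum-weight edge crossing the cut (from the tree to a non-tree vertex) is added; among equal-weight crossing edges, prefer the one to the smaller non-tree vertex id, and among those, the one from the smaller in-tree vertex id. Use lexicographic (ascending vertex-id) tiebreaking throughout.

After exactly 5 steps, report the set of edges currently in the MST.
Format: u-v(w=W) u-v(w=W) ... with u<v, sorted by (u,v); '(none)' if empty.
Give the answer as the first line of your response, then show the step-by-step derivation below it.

0-4(w=2) 1-2(w=12) 1-5(w=11) 3-5(w=11) 4-5(w=3)

step 1: add edge 3-5 (w=11); MST = {3-5(w=11)}
step 2: add edge 4-5 (w=3); MST = {3-5(w=11) 4-5(w=3)}
step 3: add edge 0-4 (w=2); MST = {0-4(w=2) 3-5(w=11) 4-5(w=3)}
step 4: add edge 1-5 (w=11); MST = {0-4(w=2) 1-5(w=11) 3-5(w=11) 4-5(w=3)}
step 5: add edge 1-2 (w=12); MST = {0-4(w=2) 1-2(w=12) 1-5(w=11) 3-5(w=11) 4-5(w=3)}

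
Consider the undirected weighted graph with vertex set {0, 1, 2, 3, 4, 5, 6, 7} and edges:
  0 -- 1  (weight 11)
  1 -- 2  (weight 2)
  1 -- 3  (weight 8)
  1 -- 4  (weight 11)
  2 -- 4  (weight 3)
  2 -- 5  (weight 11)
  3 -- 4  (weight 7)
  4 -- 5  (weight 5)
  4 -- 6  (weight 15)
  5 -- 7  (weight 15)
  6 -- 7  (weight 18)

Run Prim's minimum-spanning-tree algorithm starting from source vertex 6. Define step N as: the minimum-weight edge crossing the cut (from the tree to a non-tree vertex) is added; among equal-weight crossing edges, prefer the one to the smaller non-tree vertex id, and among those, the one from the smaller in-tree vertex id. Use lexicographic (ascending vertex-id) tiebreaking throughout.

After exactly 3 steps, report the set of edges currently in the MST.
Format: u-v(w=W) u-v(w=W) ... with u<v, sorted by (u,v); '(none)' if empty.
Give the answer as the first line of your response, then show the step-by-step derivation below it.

1-2(w=2) 2-4(w=3) 4-6(w=15)

step 1: add edge 4-6 (w=15); MST = {4-6(w=15)}
step 2: add edge 2-4 (w=3); MST = {2-4(w=3) 4-6(w=15)}
step 3: add edge 1-2 (w=2); MST = {1-2(w=2) 2-4(w=3) 4-6(w=15)}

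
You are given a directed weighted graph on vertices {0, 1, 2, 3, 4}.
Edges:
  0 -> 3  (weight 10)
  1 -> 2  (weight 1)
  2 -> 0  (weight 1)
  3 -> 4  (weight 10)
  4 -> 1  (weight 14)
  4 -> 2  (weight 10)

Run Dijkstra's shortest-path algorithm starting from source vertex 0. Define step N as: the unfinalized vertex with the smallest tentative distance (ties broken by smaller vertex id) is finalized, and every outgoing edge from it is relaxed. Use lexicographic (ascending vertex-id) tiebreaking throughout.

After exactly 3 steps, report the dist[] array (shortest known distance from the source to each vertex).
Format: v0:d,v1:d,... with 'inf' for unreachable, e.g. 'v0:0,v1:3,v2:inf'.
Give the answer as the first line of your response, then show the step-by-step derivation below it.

v0:0,v1:34,v2:30,v3:10,v4:20

step 1: dist = v0:0,v1:inf,v2:inf,v3:10,v4:inf
step 2: dist = v0:0,v1:inf,v2:inf,v3:10,v4:20
step 3: dist = v0:0,v1:34,v2:30,v3:10,v4:20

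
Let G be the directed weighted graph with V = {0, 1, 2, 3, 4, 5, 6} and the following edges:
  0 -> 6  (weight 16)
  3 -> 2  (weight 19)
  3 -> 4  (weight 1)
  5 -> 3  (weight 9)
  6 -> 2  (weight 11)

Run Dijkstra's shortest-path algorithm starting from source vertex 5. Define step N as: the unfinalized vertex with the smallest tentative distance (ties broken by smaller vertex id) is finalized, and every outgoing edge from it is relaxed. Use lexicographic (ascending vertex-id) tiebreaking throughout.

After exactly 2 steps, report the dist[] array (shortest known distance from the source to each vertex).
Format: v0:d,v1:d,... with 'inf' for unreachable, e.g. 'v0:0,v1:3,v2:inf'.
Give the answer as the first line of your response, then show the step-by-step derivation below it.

v0:inf,v1:inf,v2:28,v3:9,v4:10,v5:0,v6:inf

step 1: dist = v0:inf,v1:inf,v2:inf,v3:9,v4:inf,v5:0,v6:inf
step 2: dist = v0:inf,v1:inf,v2:28,v3:9,v4:10,v5:0,v6:inf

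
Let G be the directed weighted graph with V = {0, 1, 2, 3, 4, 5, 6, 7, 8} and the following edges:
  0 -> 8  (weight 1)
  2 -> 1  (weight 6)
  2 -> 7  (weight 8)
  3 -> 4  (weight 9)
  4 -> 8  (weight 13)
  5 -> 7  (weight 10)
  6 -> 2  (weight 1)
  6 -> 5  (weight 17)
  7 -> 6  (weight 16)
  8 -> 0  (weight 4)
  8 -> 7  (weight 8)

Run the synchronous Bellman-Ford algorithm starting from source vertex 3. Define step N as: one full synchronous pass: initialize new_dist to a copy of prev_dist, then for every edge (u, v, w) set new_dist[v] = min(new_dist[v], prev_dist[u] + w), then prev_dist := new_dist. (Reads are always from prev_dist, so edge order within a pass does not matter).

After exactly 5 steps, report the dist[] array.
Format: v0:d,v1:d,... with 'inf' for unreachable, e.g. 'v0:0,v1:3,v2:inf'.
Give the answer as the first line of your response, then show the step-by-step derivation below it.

v0:26,v1:inf,v2:47,v3:0,v4:9,v5:63,v6:46,v7:30,v8:22

step 1: dist = v0:inf,v1:inf,v2:inf,v3:0,v4:9,v5:inf,v6:inf,v7:inf,v8:inf
step 2: dist = v0:inf,v1:inf,v2:inf,v3:0,v4:9,v5:inf,v6:inf,v7:inf,v8:22
step 3: dist = v0:26,v1:inf,v2:inf,v3:0,v4:9,v5:inf,v6:inf,v7:30,v8:22
step 4: dist = v0:26,v1:inf,v2:inf,v3:0,v4:9,v5:inf,v6:46,v7:30,v8:22
step 5: dist = v0:26,v1:inf,v2:47,v3:0,v4:9,v5:63,v6:46,v7:30,v8:22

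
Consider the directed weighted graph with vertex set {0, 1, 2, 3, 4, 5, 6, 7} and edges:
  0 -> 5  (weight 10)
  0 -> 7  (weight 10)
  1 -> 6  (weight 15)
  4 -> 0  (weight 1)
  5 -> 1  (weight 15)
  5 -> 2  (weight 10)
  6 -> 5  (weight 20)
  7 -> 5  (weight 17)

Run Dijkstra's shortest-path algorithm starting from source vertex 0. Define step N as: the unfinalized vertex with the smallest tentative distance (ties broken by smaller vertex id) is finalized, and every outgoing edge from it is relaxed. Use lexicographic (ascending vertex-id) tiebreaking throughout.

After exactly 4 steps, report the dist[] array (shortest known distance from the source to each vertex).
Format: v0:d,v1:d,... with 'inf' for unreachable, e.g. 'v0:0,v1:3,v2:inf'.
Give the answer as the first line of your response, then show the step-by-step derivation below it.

v0:0,v1:25,v2:20,v3:inf,v4:inf,v5:10,v6:inf,v7:10

step 1: dist = v0:0,v1:inf,v2:inf,v3:inf,v4:inf,v5:10,v6:inf,v7:10
step 2: dist = v0:0,v1:25,v2:20,v3:inf,v4:inf,v5:10,v6:inf,v7:10
step 3: dist = v0:0,v1:25,v2:20,v3:inf,v4:inf,v5:10,v6:inf,v7:10
step 4: dist = v0:0,v1:25,v2:20,v3:inf,v4:inf,v5:10,v6:inf,v7:10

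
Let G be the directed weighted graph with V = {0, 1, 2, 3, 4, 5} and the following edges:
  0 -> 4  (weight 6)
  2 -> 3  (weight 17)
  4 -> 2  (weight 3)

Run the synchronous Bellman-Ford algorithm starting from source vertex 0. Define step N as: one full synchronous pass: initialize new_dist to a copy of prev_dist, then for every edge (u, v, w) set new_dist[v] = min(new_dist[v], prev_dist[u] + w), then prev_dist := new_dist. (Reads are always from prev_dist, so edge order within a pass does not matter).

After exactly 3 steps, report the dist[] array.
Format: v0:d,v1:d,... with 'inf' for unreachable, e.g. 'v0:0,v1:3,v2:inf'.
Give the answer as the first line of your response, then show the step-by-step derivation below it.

v0:0,v1:inf,v2:9,v3:26,v4:6,v5:inf

step 1: dist = v0:0,v1:inf,v2:inf,v3:inf,v4:6,v5:inf
step 2: dist = v0:0,v1:inf,v2:9,v3:inf,v4:6,v5:inf
step 3: dist = v0:0,v1:inf,v2:9,v3:26,v4:6,v5:inf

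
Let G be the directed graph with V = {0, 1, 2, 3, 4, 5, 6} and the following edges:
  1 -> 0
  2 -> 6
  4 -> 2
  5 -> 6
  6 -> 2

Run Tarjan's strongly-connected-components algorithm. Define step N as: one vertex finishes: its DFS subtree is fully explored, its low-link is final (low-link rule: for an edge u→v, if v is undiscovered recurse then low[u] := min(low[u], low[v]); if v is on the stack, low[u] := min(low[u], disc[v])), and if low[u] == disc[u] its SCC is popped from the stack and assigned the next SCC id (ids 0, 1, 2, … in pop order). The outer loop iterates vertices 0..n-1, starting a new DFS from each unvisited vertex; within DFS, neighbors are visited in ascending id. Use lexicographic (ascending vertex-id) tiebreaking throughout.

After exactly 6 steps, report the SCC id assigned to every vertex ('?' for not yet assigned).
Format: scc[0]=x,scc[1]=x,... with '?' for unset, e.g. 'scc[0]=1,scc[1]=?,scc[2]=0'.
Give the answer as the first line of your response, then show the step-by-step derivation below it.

scc[0]=0,scc[1]=1,scc[2]=2,scc[3]=3,scc[4]=4,scc[5]=?,scc[6]=2

step 1: low=(low[0]=0,low[1]=?,low[2]=?,low[3]=?,low[4]=?,low[5]=?,low[6]=?); scc=(scc[0]=0,scc[1]=?,scc[2]=?,scc[3]=?,scc[4]=?,scc[5]=?,scc[6]=?)
step 2: low=(low[0]=0,low[1]=1,low[2]=?,low[3]=?,low[4]=?,low[5]=?,low[6]=?); scc=(scc[0]=0,scc[1]=1,scc[2]=?,scc[3]=?,scc[4]=?,scc[5]=?,scc[6]=?)
step 3: low=(low[0]=0,low[1]=1,low[2]=2,low[3]=?,low[4]=?,low[5]=?,low[6]=2); scc=(scc[0]=0,scc[1]=1,scc[2]=?,scc[3]=?,scc[4]=?,scc[5]=?,scc[6]=?)
step 4: low=(low[0]=0,low[1]=1,low[2]=2,low[3]=?,low[4]=?,low[5]=?,low[6]=2); scc=(scc[0]=0,scc[1]=1,scc[2]=2,scc[3]=?,scc[4]=?,scc[5]=?,scc[6]=2)
step 5: low=(low[0]=0,low[1]=1,low[2]=2,low[3]=4,low[4]=?,low[5]=?,low[6]=2); scc=(scc[0]=0,scc[1]=1,scc[2]=2,scc[3]=3,scc[4]=?,scc[5]=?,scc[6]=2)
step 6: low=(low[0]=0,low[1]=1,low[2]=2,low[3]=4,low[4]=5,low[5]=?,low[6]=2); scc=(scc[0]=0,scc[1]=1,scc[2]=2,scc[3]=3,scc[4]=4,scc[5]=?,scc[6]=2)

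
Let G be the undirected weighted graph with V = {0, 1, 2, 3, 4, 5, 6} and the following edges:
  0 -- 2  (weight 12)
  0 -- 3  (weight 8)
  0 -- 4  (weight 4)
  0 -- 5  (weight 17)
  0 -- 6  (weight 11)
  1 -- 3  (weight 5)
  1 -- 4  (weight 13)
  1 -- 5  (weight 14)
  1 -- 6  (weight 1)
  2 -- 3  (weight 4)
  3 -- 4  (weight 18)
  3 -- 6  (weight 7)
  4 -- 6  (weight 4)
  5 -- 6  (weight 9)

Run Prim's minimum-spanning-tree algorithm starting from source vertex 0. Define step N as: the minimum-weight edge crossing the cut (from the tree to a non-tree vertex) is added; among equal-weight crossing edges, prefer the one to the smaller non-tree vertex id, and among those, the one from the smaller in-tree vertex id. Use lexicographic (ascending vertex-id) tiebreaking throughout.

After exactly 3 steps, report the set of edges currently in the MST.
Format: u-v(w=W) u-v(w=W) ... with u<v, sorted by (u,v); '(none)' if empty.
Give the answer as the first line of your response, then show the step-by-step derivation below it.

0-4(w=4) 1-6(w=1) 4-6(w=4)

step 1: add edge 0-4 (w=4); MST = {0-4(w=4)}
step 2: add edge 4-6 (w=4); MST = {0-4(w=4) 4-6(w=4)}
step 3: add edge 1-6 (w=1); MST = {0-4(w=4) 1-6(w=1) 4-6(w=4)}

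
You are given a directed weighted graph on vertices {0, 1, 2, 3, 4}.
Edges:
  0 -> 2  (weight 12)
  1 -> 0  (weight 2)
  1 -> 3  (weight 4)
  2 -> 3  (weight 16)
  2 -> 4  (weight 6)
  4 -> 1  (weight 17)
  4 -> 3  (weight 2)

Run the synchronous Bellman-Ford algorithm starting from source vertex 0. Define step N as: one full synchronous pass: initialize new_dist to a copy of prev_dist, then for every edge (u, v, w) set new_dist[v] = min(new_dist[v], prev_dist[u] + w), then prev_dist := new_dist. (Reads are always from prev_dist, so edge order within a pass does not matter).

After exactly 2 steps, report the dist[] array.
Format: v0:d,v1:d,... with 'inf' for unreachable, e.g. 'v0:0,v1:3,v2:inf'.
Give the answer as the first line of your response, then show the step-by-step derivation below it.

v0:0,v1:inf,v2:12,v3:28,v4:18

step 1: dist = v0:0,v1:inf,v2:12,v3:inf,v4:inf
step 2: dist = v0:0,v1:inf,v2:12,v3:28,v4:18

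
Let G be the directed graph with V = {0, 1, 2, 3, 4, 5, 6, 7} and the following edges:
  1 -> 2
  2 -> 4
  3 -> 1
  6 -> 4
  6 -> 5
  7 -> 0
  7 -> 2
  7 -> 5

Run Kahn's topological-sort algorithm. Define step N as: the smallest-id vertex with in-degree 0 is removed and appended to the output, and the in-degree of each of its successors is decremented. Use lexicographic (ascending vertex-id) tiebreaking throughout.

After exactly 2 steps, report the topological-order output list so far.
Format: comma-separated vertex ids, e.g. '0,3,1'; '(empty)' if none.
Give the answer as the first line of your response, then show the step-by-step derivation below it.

3,1

step 1: output 3; order=[3]; indeg=(1,0,2,0,2,2,0,0)
step 2: output 1; order=[3,1]; indeg=(1,0,1,0,2,2,0,0)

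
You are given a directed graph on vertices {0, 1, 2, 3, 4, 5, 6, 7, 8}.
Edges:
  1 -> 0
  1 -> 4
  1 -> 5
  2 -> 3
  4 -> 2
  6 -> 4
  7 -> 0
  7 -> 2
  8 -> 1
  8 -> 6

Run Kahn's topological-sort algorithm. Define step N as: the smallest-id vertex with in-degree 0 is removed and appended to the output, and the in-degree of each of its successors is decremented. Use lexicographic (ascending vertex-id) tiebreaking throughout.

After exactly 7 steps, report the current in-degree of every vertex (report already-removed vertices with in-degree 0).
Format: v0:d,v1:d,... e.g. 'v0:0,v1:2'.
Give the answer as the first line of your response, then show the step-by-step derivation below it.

v0:0,v1:0,v2:0,v3:1,v4:0,v5:0,v6:0,v7:0,v8:0

step 1: output 7; order=[7]; indeg=(1,1,1,1,2,1,1,0,0)
step 2: output 8; order=[7,8]; indeg=(1,0,1,1,2,1,0,0,0)
step 3: output 1; order=[7,8,1]; indeg=(0,0,1,1,1,0,0,0,0)
step 4: output 0; order=[7,8,1,0]; indeg=(0,0,1,1,1,0,0,0,0)
step 5: output 5; order=[7,8,1,0,5]; indeg=(0,0,1,1,1,0,0,0,0)
step 6: output 6; order=[7,8,1,0,5,6]; indeg=(0,0,1,1,0,0,0,0,0)
step 7: output 4; order=[7,8,1,0,5,6,4]; indeg=(0,0,0,1,0,0,0,0,0)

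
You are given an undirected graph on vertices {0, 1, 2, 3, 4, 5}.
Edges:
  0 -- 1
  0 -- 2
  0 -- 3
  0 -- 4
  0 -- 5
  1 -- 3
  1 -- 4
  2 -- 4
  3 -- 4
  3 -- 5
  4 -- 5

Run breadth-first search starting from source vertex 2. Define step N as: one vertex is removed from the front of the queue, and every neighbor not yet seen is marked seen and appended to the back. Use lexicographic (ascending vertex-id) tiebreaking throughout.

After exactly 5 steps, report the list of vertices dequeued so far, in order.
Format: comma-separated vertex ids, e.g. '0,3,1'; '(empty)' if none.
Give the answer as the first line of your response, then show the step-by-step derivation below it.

2,0,4,1,3

step 1: dequeue 2; queue=[0,4]; order=2
step 2: dequeue 0; queue=[4,1,3,5]; order=2,0
step 3: dequeue 4; queue=[1,3,5]; order=2,0,4
step 4: dequeue 1; queue=[3,5]; order=2,0,4,1
step 5: dequeue 3; queue=[5]; order=2,0,4,1,3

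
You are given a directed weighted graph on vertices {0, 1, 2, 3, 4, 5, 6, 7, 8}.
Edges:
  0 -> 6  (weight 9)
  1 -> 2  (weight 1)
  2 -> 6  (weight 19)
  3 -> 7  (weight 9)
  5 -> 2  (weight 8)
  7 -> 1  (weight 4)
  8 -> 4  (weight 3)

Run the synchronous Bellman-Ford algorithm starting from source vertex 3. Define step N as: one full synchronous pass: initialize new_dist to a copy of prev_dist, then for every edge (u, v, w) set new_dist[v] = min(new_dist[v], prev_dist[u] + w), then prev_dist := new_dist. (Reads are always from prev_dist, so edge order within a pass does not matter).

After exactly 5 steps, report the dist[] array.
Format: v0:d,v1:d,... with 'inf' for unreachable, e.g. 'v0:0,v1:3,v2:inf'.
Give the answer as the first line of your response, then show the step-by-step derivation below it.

v0:inf,v1:13,v2:14,v3:0,v4:inf,v5:inf,v6:33,v7:9,v8:inf

step 1: dist = v0:inf,v1:inf,v2:inf,v3:0,v4:inf,v5:inf,v6:inf,v7:9,v8:inf
step 2: dist = v0:inf,v1:13,v2:inf,v3:0,v4:inf,v5:inf,v6:inf,v7:9,v8:inf
step 3: dist = v0:inf,v1:13,v2:14,v3:0,v4:inf,v5:inf,v6:inf,v7:9,v8:inf
step 4: dist = v0:inf,v1:13,v2:14,v3:0,v4:inf,v5:inf,v6:33,v7:9,v8:inf
step 5: dist = v0:inf,v1:13,v2:14,v3:0,v4:inf,v5:inf,v6:33,v7:9,v8:inf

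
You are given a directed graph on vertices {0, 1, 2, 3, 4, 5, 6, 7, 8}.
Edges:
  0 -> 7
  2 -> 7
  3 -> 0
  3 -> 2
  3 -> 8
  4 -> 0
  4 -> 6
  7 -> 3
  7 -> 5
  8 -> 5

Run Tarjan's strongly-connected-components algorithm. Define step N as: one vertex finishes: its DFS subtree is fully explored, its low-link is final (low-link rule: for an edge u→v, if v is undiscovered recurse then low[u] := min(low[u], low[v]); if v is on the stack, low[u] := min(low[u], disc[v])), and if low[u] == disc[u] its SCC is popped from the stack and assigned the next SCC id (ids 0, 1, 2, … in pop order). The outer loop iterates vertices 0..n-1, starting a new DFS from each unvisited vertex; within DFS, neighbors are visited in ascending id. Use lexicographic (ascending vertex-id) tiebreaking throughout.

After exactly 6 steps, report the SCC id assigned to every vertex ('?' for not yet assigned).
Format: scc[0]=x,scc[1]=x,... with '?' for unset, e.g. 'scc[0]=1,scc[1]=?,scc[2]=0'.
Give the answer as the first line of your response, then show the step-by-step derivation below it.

scc[0]=2,scc[1]=?,scc[2]=2,scc[3]=2,scc[4]=?,scc[5]=0,scc[6]=?,scc[7]=2,scc[8]=1

step 1: low=(low[0]=0,low[1]=?,low[2]=1,low[3]=0,low[4]=?,low[5]=?,low[6]=?,low[7]=1,low[8]=?); scc=(scc[0]=?,scc[1]=?,scc[2]=?,scc[3]=?,scc[4]=?,scc[5]=?,scc[6]=?,scc[7]=?,scc[8]=?)
step 2: low=(low[0]=0,low[1]=?,low[2]=1,low[3]=0,low[4]=?,low[5]=5,low[6]=?,low[7]=1,low[8]=4); scc=(scc[0]=?,scc[1]=?,scc[2]=?,scc[3]=?,scc[4]=?,scc[5]=0,scc[6]=?,scc[7]=?,scc[8]=?)
step 3: low=(low[0]=0,low[1]=?,low[2]=1,low[3]=0,low[4]=?,low[5]=5,low[6]=?,low[7]=1,low[8]=4); scc=(scc[0]=?,scc[1]=?,scc[2]=?,scc[3]=?,scc[4]=?,scc[5]=0,scc[6]=?,scc[7]=?,scc[8]=1)
step 4: low=(low[0]=0,low[1]=?,low[2]=1,low[3]=0,low[4]=?,low[5]=5,low[6]=?,low[7]=1,low[8]=4); scc=(scc[0]=?,scc[1]=?,scc[2]=?,scc[3]=?,scc[4]=?,scc[5]=0,scc[6]=?,scc[7]=?,scc[8]=1)
step 5: low=(low[0]=0,low[1]=?,low[2]=1,low[3]=0,low[4]=?,low[5]=5,low[6]=?,low[7]=0,low[8]=4); scc=(scc[0]=?,scc[1]=?,scc[2]=?,scc[3]=?,scc[4]=?,scc[5]=0,scc[6]=?,scc[7]=?,scc[8]=1)
step 6: low=(low[0]=0,low[1]=?,low[2]=1,low[3]=0,low[4]=?,low[5]=5,low[6]=?,low[7]=0,low[8]=4); scc=(scc[0]=2,scc[1]=?,scc[2]=2,scc[3]=2,scc[4]=?,scc[5]=0,scc[6]=?,scc[7]=2,scc[8]=1)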